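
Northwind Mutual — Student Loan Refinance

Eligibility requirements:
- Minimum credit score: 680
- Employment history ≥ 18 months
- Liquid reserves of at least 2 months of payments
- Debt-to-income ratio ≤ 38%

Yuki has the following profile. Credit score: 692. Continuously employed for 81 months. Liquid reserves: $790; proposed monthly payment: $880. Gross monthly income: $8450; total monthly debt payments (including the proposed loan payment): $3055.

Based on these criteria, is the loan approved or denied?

Denied

Credit score 692 ≥ 680 (meets)
Employment 81 ≥ 18 months
Reserves: 790 ÷ 880 = 0.9 months (below 2-month minimum)
Debt-to-income = 3,055/8,450 = 36.2% — meets 38% limit
Fails on reserves.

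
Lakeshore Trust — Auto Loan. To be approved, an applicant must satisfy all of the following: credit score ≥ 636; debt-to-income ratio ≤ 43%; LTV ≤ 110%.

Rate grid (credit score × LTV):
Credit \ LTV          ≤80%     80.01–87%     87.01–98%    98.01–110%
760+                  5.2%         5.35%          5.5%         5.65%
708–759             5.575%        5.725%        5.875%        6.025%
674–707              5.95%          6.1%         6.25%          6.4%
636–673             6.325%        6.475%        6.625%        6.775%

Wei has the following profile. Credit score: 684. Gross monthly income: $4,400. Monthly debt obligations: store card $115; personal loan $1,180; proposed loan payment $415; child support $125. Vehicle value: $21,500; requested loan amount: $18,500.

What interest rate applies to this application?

6.1%

Credit score 684 ≥ 636; Total monthly debts = (115 + 1,180 + 415 + 125) = 1,835. Debt-to-income = 1,835/4,400 = 41.7% — meets 43% limit
LTV: 18,500 ÷ 21,500 = 86%, within 110% cap
Credit 684 → row 674–707; LTV 86% → column 80.01–87%. Grid cell → 6.1%.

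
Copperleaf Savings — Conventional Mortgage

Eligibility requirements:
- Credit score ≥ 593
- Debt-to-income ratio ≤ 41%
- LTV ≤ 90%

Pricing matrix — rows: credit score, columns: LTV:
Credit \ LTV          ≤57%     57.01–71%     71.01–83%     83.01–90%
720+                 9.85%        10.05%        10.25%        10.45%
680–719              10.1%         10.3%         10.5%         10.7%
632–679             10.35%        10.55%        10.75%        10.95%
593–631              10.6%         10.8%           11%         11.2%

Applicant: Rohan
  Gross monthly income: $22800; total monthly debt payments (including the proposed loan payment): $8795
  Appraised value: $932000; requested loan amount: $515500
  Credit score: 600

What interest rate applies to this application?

10.6%

Credit score 600 ≥ 593; DTI = 8,795/22,800 = 38.6% ≤ 41%
LTV: 515,500 ÷ 932,000 = 55.3%, within 90% cap
Row: 600 falls in 593–631. Column: 55.3% falls in ≤57%. Rate = 10.6%.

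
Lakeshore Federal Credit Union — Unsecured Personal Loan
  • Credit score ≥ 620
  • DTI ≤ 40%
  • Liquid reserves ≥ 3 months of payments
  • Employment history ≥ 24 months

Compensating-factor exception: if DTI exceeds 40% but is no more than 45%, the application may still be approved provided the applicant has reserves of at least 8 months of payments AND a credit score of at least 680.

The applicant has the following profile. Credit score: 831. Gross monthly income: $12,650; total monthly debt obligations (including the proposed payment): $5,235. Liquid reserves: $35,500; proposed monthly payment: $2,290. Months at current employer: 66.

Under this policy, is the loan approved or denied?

Credit score 831 ≥ 620 (meets base)
DTI = 5,235/12,650 = 41.4% > 40% — standard DTI limit exceeded.
Reserves = 35,500/2,290 = 15.5 months ≥ 3
Employment 66 ≥ 24 months
DTI 41.4% is within the 40%–45% exception band; checking compensating factors.
Override check — reserves: 15.5 mo (ok); score: 831 (ok).
Both override conditions satisfied; DTI exception granted.

Approved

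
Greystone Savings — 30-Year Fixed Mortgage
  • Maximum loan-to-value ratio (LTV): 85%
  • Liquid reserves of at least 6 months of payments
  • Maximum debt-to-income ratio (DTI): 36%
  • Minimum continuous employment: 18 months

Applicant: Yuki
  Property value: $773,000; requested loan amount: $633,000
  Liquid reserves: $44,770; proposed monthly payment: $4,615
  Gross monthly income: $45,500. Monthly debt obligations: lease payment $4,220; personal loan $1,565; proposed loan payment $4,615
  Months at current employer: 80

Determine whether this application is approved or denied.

Loan-to-value = 633,000/773,000 = 81.9% — pass (85% max)
Liquid reserves cover 44,770/4,615 = 9.7 months — ≥ 6 required
Total monthly debts = (4,220 + 1,565 + 4,615) = 10,400. DTI: 10,400 ÷ 45,500 = 22.9%, within the 36% cap
Employment 80 ≥ 18 months
All criteria satisfied.

Approved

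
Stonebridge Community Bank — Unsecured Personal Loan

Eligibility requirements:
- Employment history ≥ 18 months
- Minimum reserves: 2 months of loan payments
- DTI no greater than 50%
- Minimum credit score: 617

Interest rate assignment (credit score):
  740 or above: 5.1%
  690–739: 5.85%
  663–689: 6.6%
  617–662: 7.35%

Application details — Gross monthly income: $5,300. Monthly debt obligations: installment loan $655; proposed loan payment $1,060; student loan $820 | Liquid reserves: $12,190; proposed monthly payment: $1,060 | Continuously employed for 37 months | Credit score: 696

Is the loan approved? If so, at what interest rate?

Credit score 696 ≥ 617 (meets minimum)
Total monthly debts = (655 + 1,060 + 820) = 2,535. DTI: 2,535 ÷ 5,300 = 47.8%, within the 50% cap
Reserves: 12,190 ÷ 1,060 = 11.5 months (meets 2-month minimum)
Employment 37 ≥ 18 months
All requirements met. Score 696 falls in the 690–739 tier → 5.85%.

Approved at 5.85%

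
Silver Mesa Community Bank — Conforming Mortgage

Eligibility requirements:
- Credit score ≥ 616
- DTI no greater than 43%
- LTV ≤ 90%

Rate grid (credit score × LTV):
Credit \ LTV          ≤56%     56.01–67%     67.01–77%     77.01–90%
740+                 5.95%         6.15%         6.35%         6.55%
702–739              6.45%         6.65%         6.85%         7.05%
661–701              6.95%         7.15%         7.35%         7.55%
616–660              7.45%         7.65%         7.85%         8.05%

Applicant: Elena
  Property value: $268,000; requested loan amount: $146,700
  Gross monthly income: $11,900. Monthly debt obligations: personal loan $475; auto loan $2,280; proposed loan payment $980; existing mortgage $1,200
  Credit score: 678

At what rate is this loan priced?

6.95%

Credit score 678 ≥ 616; Total monthly debts = (475 + 2,280 + 980 + 1,200) = 4,935. DTI = 4,935/11,900 = 41.5% ≤ 43%
LTV = 146,700/268,000 = 54.7% ≤ 90%
Score 678 is in the 661–701 band; LTV 54.7% is in the ≤56% band → 6.95%.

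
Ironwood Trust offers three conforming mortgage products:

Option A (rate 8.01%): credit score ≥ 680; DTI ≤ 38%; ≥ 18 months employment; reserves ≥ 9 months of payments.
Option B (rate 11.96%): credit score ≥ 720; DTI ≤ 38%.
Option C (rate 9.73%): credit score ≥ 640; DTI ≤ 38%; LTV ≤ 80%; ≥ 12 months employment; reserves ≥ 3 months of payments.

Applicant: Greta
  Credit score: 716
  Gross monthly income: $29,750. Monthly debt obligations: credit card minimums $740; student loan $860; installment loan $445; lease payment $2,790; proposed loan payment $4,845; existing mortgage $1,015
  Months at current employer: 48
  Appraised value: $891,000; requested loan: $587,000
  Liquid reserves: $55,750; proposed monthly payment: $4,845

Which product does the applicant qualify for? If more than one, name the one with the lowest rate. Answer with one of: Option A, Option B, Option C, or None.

Total debts = (740 + 860 + 445 + 2,790 + 4,845 + 1,015) = 10,695; DTI = 10,695/29,750 = 35.9%.
LTV = 587,000/891,000 = 65.9%.
Reserves = 55,750/4,845 = 11.5 months.
Option A: score 716 ≥ 680; DTI 35.9% ≤ 38%; employment 48 ≥ 18 mo; reserves 11.5 ≥ 9 mo → qualifies.
Option B: score 716 < 720; DTI 35.9% ≤ 38% → does not qualify.
Option C: score 716 ≥ 640; DTI 35.9% ≤ 38%; LTV 65.9% ≤ 80%; employment 48 ≥ 12 mo; reserves 11.5 ≥ 3 mo → qualifies.
Qualifying: Option A, Option C. Lowest rate is 8.01% → Option A.

Option A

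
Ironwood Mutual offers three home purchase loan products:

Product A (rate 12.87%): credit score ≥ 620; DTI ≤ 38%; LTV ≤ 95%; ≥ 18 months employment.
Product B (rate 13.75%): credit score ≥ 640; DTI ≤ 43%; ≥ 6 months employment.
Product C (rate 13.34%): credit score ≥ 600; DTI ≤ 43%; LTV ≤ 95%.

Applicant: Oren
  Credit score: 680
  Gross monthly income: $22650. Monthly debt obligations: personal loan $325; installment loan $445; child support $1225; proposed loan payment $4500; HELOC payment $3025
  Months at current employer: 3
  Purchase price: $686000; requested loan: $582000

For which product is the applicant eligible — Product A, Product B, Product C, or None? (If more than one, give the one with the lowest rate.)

Product C

Total debts = (325 + 445 + 1,225 + 4,500 + 3,025) = 9,520; DTI = 9,520/22,650 = 42%.
LTV = 582,000/686,000 = 84.8%.
Product A: score 680 ≥ 620; DTI 42% > 38%; LTV 84.8% ≤ 95%; employment 3 < 18 mo → does not qualify.
Product B: score 680 ≥ 640; DTI 42% ≤ 43%; employment 3 < 6 mo → does not qualify.
Product C: score 680 ≥ 600; DTI 42% ≤ 43%; LTV 84.8% ≤ 95% → qualifies.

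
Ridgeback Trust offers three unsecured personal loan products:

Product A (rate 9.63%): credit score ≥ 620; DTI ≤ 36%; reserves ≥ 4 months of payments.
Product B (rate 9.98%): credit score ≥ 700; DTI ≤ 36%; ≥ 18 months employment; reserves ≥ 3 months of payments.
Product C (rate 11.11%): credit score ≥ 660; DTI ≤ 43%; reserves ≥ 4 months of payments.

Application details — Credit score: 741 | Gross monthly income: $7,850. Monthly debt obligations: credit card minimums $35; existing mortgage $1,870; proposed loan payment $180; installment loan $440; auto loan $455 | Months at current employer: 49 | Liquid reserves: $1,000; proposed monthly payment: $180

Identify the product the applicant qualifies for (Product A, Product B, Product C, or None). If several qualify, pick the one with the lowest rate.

Product C

Total debts = (35 + 1,870 + 180 + 440 + 455) = 2,980; DTI = 2,980/7,850 = 38%.
Reserves = 1,000/180 = 5.6 months.
Product A: score 741 ≥ 620; DTI 38% > 36%; reserves 5.6 ≥ 4 mo → does not qualify.
Product B: score 741 ≥ 700; DTI 38% > 36%; employment 49 ≥ 18 mo; reserves 5.6 ≥ 3 mo → does not qualify.
Product C: score 741 ≥ 660; DTI 38% ≤ 43%; reserves 5.6 ≥ 4 mo → qualifies.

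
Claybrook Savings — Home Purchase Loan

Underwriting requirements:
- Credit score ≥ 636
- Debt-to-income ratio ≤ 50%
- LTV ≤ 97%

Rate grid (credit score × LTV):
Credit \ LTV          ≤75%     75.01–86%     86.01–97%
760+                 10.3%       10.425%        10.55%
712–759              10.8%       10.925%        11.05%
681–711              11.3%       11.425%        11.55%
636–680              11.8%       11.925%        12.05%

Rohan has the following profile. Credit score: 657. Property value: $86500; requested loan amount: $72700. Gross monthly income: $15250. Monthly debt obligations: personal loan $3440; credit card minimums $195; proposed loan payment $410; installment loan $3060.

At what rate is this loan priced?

Credit score 657 ≥ 636; Total monthly debts = (3,440 + 195 + 410 + 3,060) = 7,105. DTI = 7,105/15,250 = 46.6% ≤ 50%
LTV: 72,700 ÷ 86,500 = 84%, within 97% cap
Credit 657 → row 636–680; LTV 84% → column 75.01–86%. Grid cell → 11.925%.

11.925%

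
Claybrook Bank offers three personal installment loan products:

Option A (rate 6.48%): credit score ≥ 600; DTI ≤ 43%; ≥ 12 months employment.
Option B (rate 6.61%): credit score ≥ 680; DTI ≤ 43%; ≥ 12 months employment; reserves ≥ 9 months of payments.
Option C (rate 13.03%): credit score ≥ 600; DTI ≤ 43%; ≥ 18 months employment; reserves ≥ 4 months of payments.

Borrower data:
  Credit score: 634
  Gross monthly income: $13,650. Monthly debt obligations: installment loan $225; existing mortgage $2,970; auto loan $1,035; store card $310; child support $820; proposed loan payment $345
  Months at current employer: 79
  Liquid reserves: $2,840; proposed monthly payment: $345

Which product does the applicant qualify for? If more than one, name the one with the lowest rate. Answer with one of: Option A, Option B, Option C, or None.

Option A

Total debts = (225 + 2,970 + 1,035 + 310 + 820 + 345) = 5,705; DTI = 5,705/13,650 = 41.8%.
Reserves = 2,840/345 = 8.2 months.
Option A: score 634 ≥ 600; DTI 41.8% ≤ 43%; employment 79 ≥ 12 mo → qualifies.
Option B: score 634 < 680; DTI 41.8% ≤ 43%; employment 79 ≥ 12 mo; reserves 8.2 < 9 mo → does not qualify.
Option C: score 634 ≥ 600; DTI 41.8% ≤ 43%; employment 79 ≥ 18 mo; reserves 8.2 ≥ 4 mo → qualifies.
Qualifying: Option A, Option C. Lowest rate is 6.48% → Option A.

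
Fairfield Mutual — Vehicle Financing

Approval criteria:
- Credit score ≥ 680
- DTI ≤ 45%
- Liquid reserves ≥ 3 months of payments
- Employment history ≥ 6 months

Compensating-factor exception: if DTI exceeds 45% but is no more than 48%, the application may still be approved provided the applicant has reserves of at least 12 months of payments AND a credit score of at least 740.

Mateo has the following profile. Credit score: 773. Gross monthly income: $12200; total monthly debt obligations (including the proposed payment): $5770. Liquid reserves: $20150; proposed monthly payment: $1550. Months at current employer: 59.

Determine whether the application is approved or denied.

Approved

Credit score 773 ≥ 680 (meets base)
DTI = 5,770/12,200 = 47.3% > 45% — standard DTI limit exceeded.
Liquid reserves cover 20,150/1,550 = 13.0 months — ≥ 3 required
Employment 59 ≥ 6 months
DTI 47.3% is within the 45%–48% exception band; checking compensating factors.
Override check — reserves: 13.0 mo (ok); score: 773 (ok).
Both compensating conditions met → exception applies.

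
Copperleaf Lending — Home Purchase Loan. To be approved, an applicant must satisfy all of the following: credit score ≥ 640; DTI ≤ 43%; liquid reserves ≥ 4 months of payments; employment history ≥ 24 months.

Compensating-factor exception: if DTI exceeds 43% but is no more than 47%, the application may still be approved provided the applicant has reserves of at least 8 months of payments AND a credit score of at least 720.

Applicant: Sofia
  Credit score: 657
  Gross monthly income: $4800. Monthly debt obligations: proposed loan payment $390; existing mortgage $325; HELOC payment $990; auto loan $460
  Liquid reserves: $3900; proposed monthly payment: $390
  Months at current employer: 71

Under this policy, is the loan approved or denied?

Denied

Credit score 657 ≥ 640 (meets base)
Total debts = (390 + 325 + 990 + 460) = 2,165. DTI: 2,165 ÷ 4,800 = 45.1%, over the 43% base limit.
Reserves: 3,900 ÷ 390 = 10.0 months (meets 4-month minimum)
Employment 71 ≥ 24 months
DTI 45.1% is within the 43%–47% exception band; checking compensating factors.
Override check — reserves: 10.0 mo (ok); score: 657 (below 720).
Compensating-factor requirement not fully met.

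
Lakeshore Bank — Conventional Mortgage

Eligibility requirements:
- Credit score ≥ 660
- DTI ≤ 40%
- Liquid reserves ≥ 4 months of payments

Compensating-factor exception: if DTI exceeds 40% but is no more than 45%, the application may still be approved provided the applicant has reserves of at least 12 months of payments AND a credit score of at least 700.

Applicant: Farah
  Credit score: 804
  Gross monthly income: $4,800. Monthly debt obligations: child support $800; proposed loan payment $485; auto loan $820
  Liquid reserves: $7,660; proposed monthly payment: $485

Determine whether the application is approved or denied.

Approved

Credit score 804 ≥ 660 (meets base)
Total debts = (800 + 485 + 820) = 2,105. DTI: 2,105 ÷ 4,800 = 43.9%, over the 40% base limit.
Reserves = 7,660/485 = 15.8 months ≥ 4
43.9% falls in the override range (40%–45%), so the compensating-factor test applies.
Reserves 15.8 ≥ 12 months; credit score 804 ≥ 700.
Both compensating conditions met → exception applies.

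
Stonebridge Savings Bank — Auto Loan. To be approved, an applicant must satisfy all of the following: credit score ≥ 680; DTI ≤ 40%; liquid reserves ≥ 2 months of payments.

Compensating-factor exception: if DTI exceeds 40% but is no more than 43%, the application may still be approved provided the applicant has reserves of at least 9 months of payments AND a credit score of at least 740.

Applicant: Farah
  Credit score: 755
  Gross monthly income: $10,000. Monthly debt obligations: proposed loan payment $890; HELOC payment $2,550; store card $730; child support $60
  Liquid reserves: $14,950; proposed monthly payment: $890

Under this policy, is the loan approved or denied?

Approved

Credit score 755 ≥ 680 (meets base)
Total debts = (890 + 2,550 + 730 + 60) = 4,230. DTI: 4,230 ÷ 10,000 = 42.3%, over the 40% base limit.
Reserves = 14,950/890 = 16.8 months ≥ 2
DTI 42.3% is within the 40%–43% exception band; checking compensating factors.
Reserves 16.8 ≥ 9 months; credit score 755 ≥ 740.
Both compensating conditions met → exception applies.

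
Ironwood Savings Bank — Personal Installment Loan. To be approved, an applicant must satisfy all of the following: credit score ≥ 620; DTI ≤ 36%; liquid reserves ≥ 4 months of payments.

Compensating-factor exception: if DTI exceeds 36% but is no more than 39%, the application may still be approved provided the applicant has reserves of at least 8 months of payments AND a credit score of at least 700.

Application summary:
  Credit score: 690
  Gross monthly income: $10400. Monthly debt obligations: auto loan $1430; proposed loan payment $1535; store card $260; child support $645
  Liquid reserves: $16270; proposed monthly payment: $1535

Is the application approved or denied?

Denied

Credit score 690 ≥ 620 (meets base)
Total debts = (1,430 + 1,535 + 260 + 645) = 3,870. DTI: 3,870 ÷ 10,400 = 37.2%, over the 36% base limit.
Liquid reserves cover 16,270/1,535 = 10.6 months — ≥ 4 required
DTI 37.2% is within the 36%–39% exception band; checking compensating factors.
Reserves 10.6 ≥ 8 months; credit score 690 < 700.
Compensating-factor requirement not fully met.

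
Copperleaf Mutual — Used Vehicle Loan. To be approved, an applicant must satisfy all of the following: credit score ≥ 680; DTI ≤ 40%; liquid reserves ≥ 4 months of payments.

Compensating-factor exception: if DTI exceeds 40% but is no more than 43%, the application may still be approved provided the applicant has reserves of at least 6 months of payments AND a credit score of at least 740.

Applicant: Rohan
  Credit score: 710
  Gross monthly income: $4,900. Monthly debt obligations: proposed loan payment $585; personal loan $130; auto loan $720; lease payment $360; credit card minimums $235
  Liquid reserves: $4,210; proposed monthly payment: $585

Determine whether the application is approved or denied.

Denied

Credit score 710 ≥ 680 (meets base)
Total debts = (585 + 130 + 720 + 360 + 235) = 2,030. DTI = 2,030/4,900 = 41.4% > 40% — standard DTI limit exceeded.
Reserves = 4,210/585 = 7.2 months ≥ 4
DTI 41.4% is within the 40%–43% exception band; checking compensating factors.
Override check — reserves: 7.2 mo (ok); score: 710 (below 740).
Override conditions not both satisfied; exception does not apply.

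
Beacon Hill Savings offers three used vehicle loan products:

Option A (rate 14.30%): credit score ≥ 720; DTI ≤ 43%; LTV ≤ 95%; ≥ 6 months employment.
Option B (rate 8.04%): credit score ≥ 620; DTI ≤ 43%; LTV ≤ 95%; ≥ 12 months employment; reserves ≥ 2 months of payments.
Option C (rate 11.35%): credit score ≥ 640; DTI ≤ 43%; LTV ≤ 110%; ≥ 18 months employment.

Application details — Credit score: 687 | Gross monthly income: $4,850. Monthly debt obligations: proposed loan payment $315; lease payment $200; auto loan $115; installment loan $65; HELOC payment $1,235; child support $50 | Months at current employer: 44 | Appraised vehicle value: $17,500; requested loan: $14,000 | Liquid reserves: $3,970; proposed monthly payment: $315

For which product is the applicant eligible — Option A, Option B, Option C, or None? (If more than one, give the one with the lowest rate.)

Option B

Total debts = (315 + 200 + 115 + 65 + 1,235 + 50) = 1,980; DTI = 1,980/4,850 = 40.8%.
LTV = 14,000/17,500 = 80%.
Reserves = 3,970/315 = 12.6 months.
Option A: score 687 < 720; DTI 40.8% ≤ 43%; LTV 80% ≤ 95%; employment 44 ≥ 6 mo → does not qualify.
Option B: score 687 ≥ 620; DTI 40.8% ≤ 43%; LTV 80% ≤ 95%; employment 44 ≥ 12 mo; reserves 12.6 ≥ 2 mo → qualifies.
Option C: score 687 ≥ 640; DTI 40.8% ≤ 43%; LTV 80% ≤ 110%; employment 44 ≥ 18 mo → qualifies.
Qualifying: Option B, Option C. Lowest rate is 8.04% → Option B.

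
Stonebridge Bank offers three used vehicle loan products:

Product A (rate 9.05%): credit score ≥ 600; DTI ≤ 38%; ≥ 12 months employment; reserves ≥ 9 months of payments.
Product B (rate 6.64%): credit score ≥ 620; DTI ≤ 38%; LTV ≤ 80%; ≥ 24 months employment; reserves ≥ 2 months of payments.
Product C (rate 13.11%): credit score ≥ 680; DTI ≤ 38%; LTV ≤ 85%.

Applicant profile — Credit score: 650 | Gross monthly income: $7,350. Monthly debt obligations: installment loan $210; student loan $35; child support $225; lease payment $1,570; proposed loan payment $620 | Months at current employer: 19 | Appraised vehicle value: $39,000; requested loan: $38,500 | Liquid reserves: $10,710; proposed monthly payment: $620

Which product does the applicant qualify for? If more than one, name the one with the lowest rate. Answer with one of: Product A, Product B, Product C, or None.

Product A

Total debts = (210 + 35 + 225 + 1,570 + 620) = 2,660; DTI = 2,660/7,350 = 36.2%.
LTV = 38,500/39,000 = 98.7%.
Reserves = 10,710/620 = 17.3 months.
Product A: score 650 ≥ 600; DTI 36.2% ≤ 38%; employment 19 ≥ 12 mo; reserves 17.3 ≥ 9 mo → qualifies.
Product B: score 650 ≥ 620; DTI 36.2% ≤ 38%; LTV 98.7% > 80%; employment 19 < 24 mo; reserves 17.3 ≥ 2 mo → does not qualify.
Product C: score 650 < 680; DTI 36.2% ≤ 38%; LTV 98.7% > 85% → does not qualify.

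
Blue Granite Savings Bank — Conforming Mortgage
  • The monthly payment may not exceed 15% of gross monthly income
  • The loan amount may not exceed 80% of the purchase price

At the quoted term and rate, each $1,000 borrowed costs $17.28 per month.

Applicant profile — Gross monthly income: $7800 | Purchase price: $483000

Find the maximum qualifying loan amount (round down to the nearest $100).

Payment cap: 15% × $7,800 = $1,170/month.
At $17.28 per $1,000, that supports 1,170/17.28 × 1,000 ≈ $67,708 → $67,700.
LTV cap: 80% × $483,000 = $386,400 → $386,400.
Binding constraint: payment-to-income.

$67,700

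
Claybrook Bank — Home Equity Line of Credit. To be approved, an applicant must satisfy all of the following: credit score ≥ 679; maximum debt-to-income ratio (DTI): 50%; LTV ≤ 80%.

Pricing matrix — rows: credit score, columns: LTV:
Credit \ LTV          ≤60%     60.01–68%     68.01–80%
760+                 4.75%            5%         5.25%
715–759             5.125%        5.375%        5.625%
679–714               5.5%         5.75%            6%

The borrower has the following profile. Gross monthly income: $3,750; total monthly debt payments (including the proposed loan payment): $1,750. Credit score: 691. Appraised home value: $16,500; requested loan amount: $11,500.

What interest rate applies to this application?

6%

Credit score 691 ≥ 679; Debt-to-income = 1,750/3,750 = 46.7% — meets 50% limit
Loan-to-value = 11,500/16,500 = 69.7% — pass (80% max)
Score 691 is in the 679–714 band; LTV 69.7% is in the 68.01–80% band → 6%.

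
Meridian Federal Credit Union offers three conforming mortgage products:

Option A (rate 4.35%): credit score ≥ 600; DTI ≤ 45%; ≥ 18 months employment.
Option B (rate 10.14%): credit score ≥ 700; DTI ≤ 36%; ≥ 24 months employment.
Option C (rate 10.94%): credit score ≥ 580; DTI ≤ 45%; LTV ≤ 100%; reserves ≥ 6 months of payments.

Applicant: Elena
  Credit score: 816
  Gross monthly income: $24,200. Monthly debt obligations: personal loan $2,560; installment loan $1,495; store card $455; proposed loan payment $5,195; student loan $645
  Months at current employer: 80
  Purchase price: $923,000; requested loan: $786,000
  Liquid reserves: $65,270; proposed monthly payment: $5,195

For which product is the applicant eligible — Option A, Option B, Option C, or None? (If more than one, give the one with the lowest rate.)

Option A

Total debts = (2,560 + 1,495 + 455 + 5,195 + 645) = 10,350; DTI = 10,350/24,200 = 42.8%.
LTV = 786,000/923,000 = 85.2%.
Reserves = 65,270/5,195 = 12.6 months.
Option A: score 816 ≥ 600; DTI 42.8% ≤ 45%; employment 80 ≥ 18 mo → qualifies.
Option B: score 816 ≥ 700; DTI 42.8% > 36%; employment 80 ≥ 24 mo → does not qualify.
Option C: score 816 ≥ 580; DTI 42.8% ≤ 45%; LTV 85.2% ≤ 100%; reserves 12.6 ≥ 6 mo → qualifies.
Qualifying: Option A, Option C. Lowest rate is 4.35% → Option A.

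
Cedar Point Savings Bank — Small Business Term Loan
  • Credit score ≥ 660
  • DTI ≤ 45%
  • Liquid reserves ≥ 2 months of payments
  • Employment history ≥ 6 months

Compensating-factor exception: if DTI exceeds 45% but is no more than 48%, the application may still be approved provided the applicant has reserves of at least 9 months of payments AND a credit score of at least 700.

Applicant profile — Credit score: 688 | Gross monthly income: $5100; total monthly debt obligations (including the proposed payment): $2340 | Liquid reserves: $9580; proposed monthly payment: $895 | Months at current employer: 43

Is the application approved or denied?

Credit score 688 ≥ 660 (meets base)
DTI = 2,340/5,100 = 45.9% > 45% — standard DTI limit exceeded.
Reserves: 9,580 ÷ 895 = 10.7 months (meets 2-month minimum)
Employment 43 ≥ 6 months
DTI 45.9% is within the 45%–48% exception band; checking compensating factors.
Reserves 10.7 ≥ 9 months; credit score 688 < 700.
Override conditions not both satisfied; exception does not apply.

Denied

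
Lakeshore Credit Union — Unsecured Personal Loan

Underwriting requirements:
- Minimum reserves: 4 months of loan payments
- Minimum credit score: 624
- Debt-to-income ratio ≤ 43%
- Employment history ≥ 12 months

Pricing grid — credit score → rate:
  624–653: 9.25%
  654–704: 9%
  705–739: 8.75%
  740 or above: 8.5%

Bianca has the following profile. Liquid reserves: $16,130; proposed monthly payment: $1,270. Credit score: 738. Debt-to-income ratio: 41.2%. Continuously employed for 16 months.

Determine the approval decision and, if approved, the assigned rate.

Credit score 738 ≥ 624 (meets minimum)
Employment 16 ≥ 12 months
Liquid reserves cover 16,130/1,270 = 12.7 months — ≥ 4 required
DTI 41.2% is within the 43% limit
All requirements met. Score 738 falls in the 705–739 tier → 8.75%.

Approved at 8.75%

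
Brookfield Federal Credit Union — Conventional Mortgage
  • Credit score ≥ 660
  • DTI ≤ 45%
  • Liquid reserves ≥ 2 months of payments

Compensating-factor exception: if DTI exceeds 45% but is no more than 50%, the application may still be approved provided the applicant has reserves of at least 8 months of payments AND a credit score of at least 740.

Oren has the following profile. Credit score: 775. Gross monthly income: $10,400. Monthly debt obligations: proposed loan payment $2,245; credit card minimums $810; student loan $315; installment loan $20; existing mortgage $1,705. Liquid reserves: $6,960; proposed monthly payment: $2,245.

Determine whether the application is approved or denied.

Credit score 775 ≥ 660 (meets base)
Total debts = (2,245 + 810 + 315 + 20 + 1,705) = 5,095. DTI = 5,095/10,400 = 49% > 45% — standard DTI limit exceeded.
Liquid reserves cover 6,960/2,245 = 3.1 months — ≥ 2 required
49% falls in the override range (45%–50%), so the compensating-factor test applies.
Reserves 3.1 < 8 months; credit score 775 ≥ 740.
Override conditions not both satisfied; exception does not apply.

Denied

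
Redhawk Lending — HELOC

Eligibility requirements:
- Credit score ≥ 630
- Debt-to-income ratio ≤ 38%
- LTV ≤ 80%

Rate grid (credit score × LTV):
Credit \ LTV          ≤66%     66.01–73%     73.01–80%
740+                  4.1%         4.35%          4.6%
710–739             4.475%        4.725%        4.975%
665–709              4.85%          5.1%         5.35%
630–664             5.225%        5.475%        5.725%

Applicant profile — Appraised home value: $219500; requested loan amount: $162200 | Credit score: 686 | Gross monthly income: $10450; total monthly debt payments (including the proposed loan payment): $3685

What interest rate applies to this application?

5.35%

Credit score 686 ≥ 630; DTI: 3,685 ÷ 10,450 = 35.3%, within the 38% cap
Loan-to-value = 162,200/219,500 = 73.9% — pass (80% max)
Credit 686 → row 665–709; LTV 73.9% → column 73.01–80%. Grid cell → 5.35%.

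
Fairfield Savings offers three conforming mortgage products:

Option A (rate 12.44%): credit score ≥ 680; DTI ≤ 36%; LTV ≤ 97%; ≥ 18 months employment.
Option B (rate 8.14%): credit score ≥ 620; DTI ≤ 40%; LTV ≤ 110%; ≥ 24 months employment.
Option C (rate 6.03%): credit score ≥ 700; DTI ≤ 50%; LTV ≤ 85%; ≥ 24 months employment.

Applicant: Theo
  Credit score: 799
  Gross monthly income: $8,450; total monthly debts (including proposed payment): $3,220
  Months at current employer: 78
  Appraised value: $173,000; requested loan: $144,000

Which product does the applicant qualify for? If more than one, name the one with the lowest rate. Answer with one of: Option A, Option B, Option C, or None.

DTI = 3,220/8,450 = 38.1%.
LTV = 144,000/173,000 = 83.2%.
Option A: score 799 ≥ 680; DTI 38.1% > 36%; LTV 83.2% ≤ 97%; employment 78 ≥ 18 mo → does not qualify.
Option B: score 799 ≥ 620; DTI 38.1% ≤ 40%; LTV 83.2% ≤ 110%; employment 78 ≥ 24 mo → qualifies.
Option C: score 799 ≥ 700; DTI 38.1% ≤ 50%; LTV 83.2% ≤ 85%; employment 78 ≥ 24 mo → qualifies.
Qualifying: Option B, Option C. Lowest rate is 6.03% → Option C.

Option C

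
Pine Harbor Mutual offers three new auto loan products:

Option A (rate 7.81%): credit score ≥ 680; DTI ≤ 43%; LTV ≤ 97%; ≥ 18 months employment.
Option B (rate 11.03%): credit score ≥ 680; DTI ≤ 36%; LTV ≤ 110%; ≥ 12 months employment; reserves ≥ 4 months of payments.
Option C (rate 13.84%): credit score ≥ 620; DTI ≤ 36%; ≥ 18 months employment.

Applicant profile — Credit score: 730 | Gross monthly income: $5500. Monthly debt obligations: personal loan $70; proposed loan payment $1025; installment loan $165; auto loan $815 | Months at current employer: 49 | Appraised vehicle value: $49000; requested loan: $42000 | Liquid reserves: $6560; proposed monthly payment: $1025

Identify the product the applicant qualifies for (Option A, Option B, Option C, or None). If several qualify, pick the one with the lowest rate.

Total debts = (70 + 1,025 + 165 + 815) = 2,075; DTI = 2,075/5,500 = 37.7%.
LTV = 42,000/49,000 = 85.7%.
Reserves = 6,560/1,025 = 6.4 months.
Option A: score 730 ≥ 680; DTI 37.7% ≤ 43%; LTV 85.7% ≤ 97%; employment 49 ≥ 18 mo → qualifies.
Option B: score 730 ≥ 680; DTI 37.7% > 36%; LTV 85.7% ≤ 110%; employment 49 ≥ 12 mo; reserves 6.4 ≥ 4 mo → does not qualify.
Option C: score 730 ≥ 620; DTI 37.7% > 36%; employment 49 ≥ 18 mo → does not qualify.

Option A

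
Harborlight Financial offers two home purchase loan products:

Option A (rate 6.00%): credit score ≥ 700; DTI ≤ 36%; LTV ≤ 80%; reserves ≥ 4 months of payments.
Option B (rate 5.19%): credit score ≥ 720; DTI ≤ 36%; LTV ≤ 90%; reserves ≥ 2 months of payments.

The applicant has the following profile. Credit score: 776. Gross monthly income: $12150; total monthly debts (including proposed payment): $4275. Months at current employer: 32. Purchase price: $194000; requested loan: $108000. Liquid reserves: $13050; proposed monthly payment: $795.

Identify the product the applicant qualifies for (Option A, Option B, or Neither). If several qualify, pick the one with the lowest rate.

Option B

DTI = 4,275/12,150 = 35.2%.
LTV = 108,000/194,000 = 55.7%.
Reserves = 13,050/795 = 16.4 months.
Option A: score 776 ≥ 700; DTI 35.2% ≤ 36%; LTV 55.7% ≤ 80%; reserves 16.4 ≥ 4 mo → qualifies.
Option B: score 776 ≥ 720; DTI 35.2% ≤ 36%; LTV 55.7% ≤ 90%; reserves 16.4 ≥ 2 mo → qualifies.
Qualifying: Option A, Option B. Lowest rate is 5.19% → Option B.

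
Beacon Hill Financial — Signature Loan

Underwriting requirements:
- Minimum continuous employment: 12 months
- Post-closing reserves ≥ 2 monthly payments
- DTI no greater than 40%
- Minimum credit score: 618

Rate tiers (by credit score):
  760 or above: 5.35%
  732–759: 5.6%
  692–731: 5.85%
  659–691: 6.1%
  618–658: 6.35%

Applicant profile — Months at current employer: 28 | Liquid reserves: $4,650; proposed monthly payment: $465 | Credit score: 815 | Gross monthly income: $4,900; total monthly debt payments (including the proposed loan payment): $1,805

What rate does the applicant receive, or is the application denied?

Approved at 5.35%

Credit score 815 ≥ 618 (meets minimum)
DTI: 1,805 ÷ 4,900 = 36.8%, within the 40% cap
Employment 28 ≥ 12 months
Reserves = 4,650/465 = 10.0 months ≥ 2
All requirements met. Score 815 falls in the 760 or above tier → 5.35%.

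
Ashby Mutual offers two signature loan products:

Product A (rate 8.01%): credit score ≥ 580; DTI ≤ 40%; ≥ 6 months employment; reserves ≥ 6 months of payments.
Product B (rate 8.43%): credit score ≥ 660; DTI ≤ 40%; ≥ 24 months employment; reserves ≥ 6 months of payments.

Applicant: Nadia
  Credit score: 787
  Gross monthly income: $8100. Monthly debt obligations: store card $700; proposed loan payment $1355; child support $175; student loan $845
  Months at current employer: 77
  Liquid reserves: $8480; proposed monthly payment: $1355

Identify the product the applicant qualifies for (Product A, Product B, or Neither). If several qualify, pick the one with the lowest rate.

Total debts = (700 + 1,355 + 175 + 845) = 3,075; DTI = 3,075/8,100 = 38%.
Reserves = 8,480/1,355 = 6.3 months.
Product A: score 787 ≥ 580; DTI 38% ≤ 40%; employment 77 ≥ 6 mo; reserves 6.3 ≥ 6 mo → qualifies.
Product B: score 787 ≥ 660; DTI 38% ≤ 40%; employment 77 ≥ 24 mo; reserves 6.3 ≥ 6 mo → qualifies.
Qualifying: Product A, Product B. Lowest rate is 8.01% → Product A.

Product A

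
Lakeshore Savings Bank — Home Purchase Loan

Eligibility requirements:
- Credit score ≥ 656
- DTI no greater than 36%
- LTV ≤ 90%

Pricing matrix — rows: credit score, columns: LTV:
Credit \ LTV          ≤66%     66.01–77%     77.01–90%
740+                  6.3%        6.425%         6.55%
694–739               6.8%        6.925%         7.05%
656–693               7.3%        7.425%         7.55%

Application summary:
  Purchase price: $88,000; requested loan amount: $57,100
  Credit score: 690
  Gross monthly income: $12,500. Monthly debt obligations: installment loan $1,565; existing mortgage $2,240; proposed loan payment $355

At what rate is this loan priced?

Credit score 690 ≥ 656; Total monthly debts = (1,565 + 2,240 + 355) = 4,160. Debt-to-income = 4,160/12,500 = 33.3% — meets 36% limit
LTV = 57,100/88,000 = 64.9% ≤ 90%
Credit 690 → row 656–693; LTV 64.9% → column ≤66%. Grid cell → 7.3%.

7.3%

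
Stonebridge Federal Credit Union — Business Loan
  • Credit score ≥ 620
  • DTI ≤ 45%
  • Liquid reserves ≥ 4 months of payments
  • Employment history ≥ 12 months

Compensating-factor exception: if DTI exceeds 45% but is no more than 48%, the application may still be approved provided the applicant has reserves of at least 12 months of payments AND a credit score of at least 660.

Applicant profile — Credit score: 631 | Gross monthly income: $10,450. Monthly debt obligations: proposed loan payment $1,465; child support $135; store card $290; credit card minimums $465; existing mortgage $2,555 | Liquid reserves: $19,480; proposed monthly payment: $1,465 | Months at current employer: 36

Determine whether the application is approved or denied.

Credit score 631 ≥ 620 (meets base)
Total debts = (1,465 + 135 + 290 + 465 + 2,555) = 4,910. DTI: 4,910 ÷ 10,450 = 47%, over the 45% base limit.
Reserves = 19,480/1,465 = 13.3 months ≥ 4
Employment 36 ≥ 12 months
47% falls in the override range (45%–48%), so the compensating-factor test applies.
Override check — reserves: 13.3 mo (ok); score: 631 (below 660).
Override conditions not both satisfied; exception does not apply.

Denied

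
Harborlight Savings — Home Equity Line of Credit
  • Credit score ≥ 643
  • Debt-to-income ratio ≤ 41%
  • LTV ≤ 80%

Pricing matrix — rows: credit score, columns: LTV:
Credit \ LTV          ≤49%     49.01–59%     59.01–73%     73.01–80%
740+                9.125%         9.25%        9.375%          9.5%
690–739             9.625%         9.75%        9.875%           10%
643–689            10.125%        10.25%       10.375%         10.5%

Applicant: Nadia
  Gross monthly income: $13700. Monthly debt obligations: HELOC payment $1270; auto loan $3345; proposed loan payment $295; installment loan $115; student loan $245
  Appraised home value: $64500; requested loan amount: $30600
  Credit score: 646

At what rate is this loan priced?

10.125%

Credit score 646 ≥ 643; Total monthly debts = (1,270 + 3,345 + 295 + 115 + 245) = 5,270. DTI = 5,270/13,700 = 38.5% ≤ 41%
LTV = 30,600/64,500 = 47.4% ≤ 80%
Credit 646 → row 643–689; LTV 47.4% → column ≤49%. Grid cell → 10.125%.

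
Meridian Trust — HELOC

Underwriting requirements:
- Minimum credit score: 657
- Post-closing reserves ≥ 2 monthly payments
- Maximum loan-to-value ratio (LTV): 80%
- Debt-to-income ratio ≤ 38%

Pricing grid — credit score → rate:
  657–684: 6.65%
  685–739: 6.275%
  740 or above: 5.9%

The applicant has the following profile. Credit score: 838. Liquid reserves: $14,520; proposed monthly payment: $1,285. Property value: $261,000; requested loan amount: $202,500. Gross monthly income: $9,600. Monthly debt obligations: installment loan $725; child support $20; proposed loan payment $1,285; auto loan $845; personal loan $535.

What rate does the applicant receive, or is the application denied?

Credit score 838 ≥ 657 (meets minimum)
Liquid reserves cover 14,520/1,285 = 11.3 months — ≥ 2 required
Total monthly debts = (725 + 20 + 1,285 + 845 + 535) = 3,410. DTI: 3,410 ÷ 9,600 = 35.5%, within the 38% cap
Loan-to-value = 202,500/261,000 = 77.6% — pass (80% max)
All requirements met. Score 838 falls in the 740 or above tier → 5.9%.

Approved at 5.9%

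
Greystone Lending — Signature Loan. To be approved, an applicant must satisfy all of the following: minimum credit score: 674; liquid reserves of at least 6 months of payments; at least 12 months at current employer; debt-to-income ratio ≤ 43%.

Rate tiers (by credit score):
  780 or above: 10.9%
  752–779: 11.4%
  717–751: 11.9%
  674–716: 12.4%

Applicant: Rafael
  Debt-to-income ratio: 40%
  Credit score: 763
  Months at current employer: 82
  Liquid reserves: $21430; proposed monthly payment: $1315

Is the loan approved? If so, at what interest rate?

Credit score 763 ≥ 674 (meets minimum)
DTI 40% ≤ 43%
Employment 82 ≥ 12 months
Liquid reserves cover 21,430/1,315 = 16.3 months — ≥ 6 required
All requirements met. Score 763 falls in the 752–779 tier → 11.4%.

Approved at 11.4%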